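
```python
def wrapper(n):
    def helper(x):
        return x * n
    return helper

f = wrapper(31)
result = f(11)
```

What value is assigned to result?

Step 1: wrapper(31) creates a closure capturing n = 31.
Step 2: f(11) computes 11 * 31 = 341.
Step 3: result = 341

The answer is 341.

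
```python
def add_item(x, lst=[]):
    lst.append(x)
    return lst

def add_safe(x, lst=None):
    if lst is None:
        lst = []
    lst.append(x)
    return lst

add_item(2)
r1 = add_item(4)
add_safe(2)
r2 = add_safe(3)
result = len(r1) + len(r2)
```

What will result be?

Step 1: add_item shares mutable default: after 2 calls, lst = [2, 4], len = 2.
Step 2: add_safe creates fresh list each time: r2 = [3], len = 1.
Step 3: result = 2 + 1 = 3

The answer is 3.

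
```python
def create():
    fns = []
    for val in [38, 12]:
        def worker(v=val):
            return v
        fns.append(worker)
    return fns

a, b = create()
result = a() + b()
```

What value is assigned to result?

Step 1: Default argument v=val captures val at each iteration.
Step 2: a() returns 38 (captured at first iteration), b() returns 12 (captured at second).
Step 3: result = 38 + 12 = 50

The answer is 50.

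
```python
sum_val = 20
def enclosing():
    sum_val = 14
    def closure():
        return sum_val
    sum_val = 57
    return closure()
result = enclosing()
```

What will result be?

Step 1: enclosing() sets sum_val = 14, then later sum_val = 57.
Step 2: closure() is called after sum_val is reassigned to 57. Closures capture variables by reference, not by value.
Step 3: result = 57

The answer is 57.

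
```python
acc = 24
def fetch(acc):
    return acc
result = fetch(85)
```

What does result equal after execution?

Step 1: Global acc = 24.
Step 2: fetch(85) takes parameter acc = 85, which shadows the global.
Step 3: result = 85

The answer is 85.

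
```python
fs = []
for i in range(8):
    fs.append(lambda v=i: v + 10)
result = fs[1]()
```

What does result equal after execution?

Step 1: Default argument v=i captures i's value at definition time.
Step 2: fs[1] was defined when i = 1, so v defaults to 1.
Step 3: result = 1 + 10 = 11 (default arg fixes the late binding issue)

The answer is 11.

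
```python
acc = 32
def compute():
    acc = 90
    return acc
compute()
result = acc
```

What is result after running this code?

Step 1: Global acc = 32.
Step 2: compute() creates local acc = 90 (shadow, not modification).
Step 3: After compute() returns, global acc is unchanged. result = 32

The answer is 32.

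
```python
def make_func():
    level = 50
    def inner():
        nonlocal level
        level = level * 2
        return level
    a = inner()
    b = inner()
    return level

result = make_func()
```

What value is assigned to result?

Step 1: level starts at 50.
Step 2: First inner(): level = 50 * 2 = 100.
Step 3: Second inner(): level = 100 * 2 = 200.
Step 4: result = 200

The answer is 200.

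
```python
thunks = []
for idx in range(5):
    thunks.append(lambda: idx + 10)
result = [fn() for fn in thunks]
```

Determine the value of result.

Step 1: All lambdas capture idx by reference. After the loop, idx = 4.
Step 2: Each call returns 4 + 10 = 14.
Step 3: result = [14, 14, 14, 14, 14]

The answer is [14, 14, 14, 14, 14].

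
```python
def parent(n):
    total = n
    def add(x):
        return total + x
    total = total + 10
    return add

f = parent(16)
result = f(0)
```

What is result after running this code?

Step 1: parent(16) sets total = 16, then total = 16 + 10 = 26.
Step 2: Closures capture by reference, so add sees total = 26.
Step 3: f(0) returns 26 + 0 = 26

The answer is 26.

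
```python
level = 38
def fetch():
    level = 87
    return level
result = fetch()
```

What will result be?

Step 1: Global level = 38.
Step 2: fetch() creates local level = 87, shadowing the global.
Step 3: Returns local level = 87. result = 87

The answer is 87.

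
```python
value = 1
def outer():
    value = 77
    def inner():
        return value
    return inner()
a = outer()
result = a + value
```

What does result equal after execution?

Step 1: outer() has local value = 77. inner() reads from enclosing.
Step 2: outer() returns 77. Global value = 1 unchanged.
Step 3: result = 77 + 1 = 78

The answer is 78.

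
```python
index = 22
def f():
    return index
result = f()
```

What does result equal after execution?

Step 1: index = 22 is defined in the global scope.
Step 2: f() looks up index. No local index exists, so Python checks the global scope via LEGB rule and finds index = 22.
Step 3: result = 22

The answer is 22.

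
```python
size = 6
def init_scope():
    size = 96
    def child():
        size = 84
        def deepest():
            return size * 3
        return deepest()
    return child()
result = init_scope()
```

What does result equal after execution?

Step 1: deepest() looks up size through LEGB: not local, finds size = 84 in enclosing child().
Step 2: Returns 84 * 3 = 252.
Step 3: result = 252

The answer is 252.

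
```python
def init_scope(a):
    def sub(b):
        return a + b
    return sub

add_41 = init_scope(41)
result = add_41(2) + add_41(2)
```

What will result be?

Step 1: add_41 captures a = 41.
Step 2: add_41(2) = 41 + 2 = 43, called twice.
Step 3: result = 43 + 43 = 86

The answer is 86.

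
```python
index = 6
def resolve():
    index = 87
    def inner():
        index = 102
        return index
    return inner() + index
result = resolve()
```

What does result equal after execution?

Step 1: resolve() has local index = 87. inner() has local index = 102.
Step 2: inner() returns its local index = 102.
Step 3: resolve() returns 102 + its own index (87) = 189

The answer is 189.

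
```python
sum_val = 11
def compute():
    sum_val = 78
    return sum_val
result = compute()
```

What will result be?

Step 1: Global sum_val = 11.
Step 2: compute() creates local sum_val = 78, shadowing the global.
Step 3: Returns local sum_val = 78. result = 78

The answer is 78.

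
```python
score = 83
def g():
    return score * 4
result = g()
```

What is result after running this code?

Step 1: score = 83 is defined globally.
Step 2: g() looks up score from global scope = 83, then computes 83 * 4 = 332.
Step 3: result = 332

The answer is 332.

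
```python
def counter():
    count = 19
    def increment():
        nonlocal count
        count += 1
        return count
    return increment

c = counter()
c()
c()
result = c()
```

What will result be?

Step 1: counter() creates closure with count = 19.
Step 2: Each c() call increments count via nonlocal. After 3 calls: 19 + 3 = 22.
Step 3: result = 22

The answer is 22.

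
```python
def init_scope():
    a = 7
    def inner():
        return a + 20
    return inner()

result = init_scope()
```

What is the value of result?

Step 1: init_scope() defines a = 7.
Step 2: inner() reads a = 7 from enclosing scope, returns 7 + 20 = 27.
Step 3: result = 27

The answer is 27.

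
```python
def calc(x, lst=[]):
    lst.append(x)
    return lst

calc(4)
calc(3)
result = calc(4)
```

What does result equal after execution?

Step 1: Mutable default argument gotcha! The list [] is created once.
Step 2: Each call appends to the SAME list: [4], [4, 3], [4, 3, 4].
Step 3: result = [4, 3, 4]

The answer is [4, 3, 4].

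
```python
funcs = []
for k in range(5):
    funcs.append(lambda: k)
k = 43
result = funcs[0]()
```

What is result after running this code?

Step 1: Lambdas capture the variable k by reference, not by value.
Step 2: After the loop, k is reassigned to 43.
Step 3: funcs[0]() looks up the current k = 43. result = 43

The answer is 43.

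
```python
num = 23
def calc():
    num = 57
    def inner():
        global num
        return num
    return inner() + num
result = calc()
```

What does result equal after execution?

Step 1: Global num = 23. calc() shadows with local num = 57.
Step 2: inner() uses global keyword, so inner() returns global num = 23.
Step 3: calc() returns 23 + 57 = 80

The answer is 80.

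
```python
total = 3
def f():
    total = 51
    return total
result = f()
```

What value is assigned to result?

Step 1: Global total = 3.
Step 2: f() creates local total = 51, shadowing the global.
Step 3: Returns local total = 51. result = 51

The answer is 51.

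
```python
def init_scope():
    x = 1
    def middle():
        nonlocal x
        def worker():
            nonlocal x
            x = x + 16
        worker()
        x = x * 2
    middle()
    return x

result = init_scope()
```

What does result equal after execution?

Step 1: x = 1.
Step 2: worker() adds 16: x = 1 + 16 = 17.
Step 3: middle() doubles: x = 17 * 2 = 34.
Step 4: result = 34

The answer is 34.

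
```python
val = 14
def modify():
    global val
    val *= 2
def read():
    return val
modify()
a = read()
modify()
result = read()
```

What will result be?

Step 1: val = 14.
Step 2: First modify(): val = 14 * 2 = 28.
Step 3: Second modify(): val = 28 * 2 = 56.
Step 4: read() returns 56

The answer is 56.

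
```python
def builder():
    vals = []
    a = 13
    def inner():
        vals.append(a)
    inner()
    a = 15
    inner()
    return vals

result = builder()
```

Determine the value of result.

Step 1: a = 13. inner() appends current a to vals.
Step 2: First inner(): appends 13. Then a = 15.
Step 3: Second inner(): appends 15 (closure sees updated a). result = [13, 15]

The answer is [13, 15].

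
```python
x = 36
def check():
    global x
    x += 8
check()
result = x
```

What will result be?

Step 1: x = 36 globally.
Step 2: check() modifies global x: x += 8 = 44.
Step 3: result = 44

The answer is 44.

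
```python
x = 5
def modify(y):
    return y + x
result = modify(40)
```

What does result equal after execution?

Step 1: x = 5 is defined globally.
Step 2: modify(40) uses parameter y = 40 and looks up x from global scope = 5.
Step 3: result = 40 + 5 = 45

The answer is 45.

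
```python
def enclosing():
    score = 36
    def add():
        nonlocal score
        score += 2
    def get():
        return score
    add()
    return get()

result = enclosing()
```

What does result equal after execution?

Step 1: score = 36. add() modifies it via nonlocal, get() reads it.
Step 2: add() makes score = 36 + 2 = 38.
Step 3: get() returns 38. result = 38

The answer is 38.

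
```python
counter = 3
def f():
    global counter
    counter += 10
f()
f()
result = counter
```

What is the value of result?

Step 1: counter = 3.
Step 2: First f(): counter = 3 + 10 = 13.
Step 3: Second f(): counter = 13 + 10 = 23. result = 23

The answer is 23.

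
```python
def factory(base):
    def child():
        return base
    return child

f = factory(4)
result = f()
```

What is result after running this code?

Step 1: factory(4) creates closure capturing base = 4.
Step 2: f() returns the captured base = 4.
Step 3: result = 4

The answer is 4.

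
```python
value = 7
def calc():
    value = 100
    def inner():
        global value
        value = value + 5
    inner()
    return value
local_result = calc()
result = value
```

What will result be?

Step 1: Global value = 7. calc() creates local value = 100.
Step 2: inner() declares global value and adds 5: global value = 7 + 5 = 12.
Step 3: calc() returns its local value = 100 (unaffected by inner).
Step 4: result = global value = 12

The answer is 12.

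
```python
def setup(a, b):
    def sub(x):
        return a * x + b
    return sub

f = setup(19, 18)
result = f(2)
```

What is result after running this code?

Step 1: setup(19, 18) captures a = 19, b = 18.
Step 2: f(2) computes 19 * 2 + 18 = 56.
Step 3: result = 56

The answer is 56.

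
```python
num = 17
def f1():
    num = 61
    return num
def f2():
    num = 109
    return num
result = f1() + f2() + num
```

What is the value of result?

Step 1: Each function shadows global num with its own local.
Step 2: f1() returns 61, f2() returns 109.
Step 3: Global num = 17 is unchanged. result = 61 + 109 + 17 = 187

The answer is 187.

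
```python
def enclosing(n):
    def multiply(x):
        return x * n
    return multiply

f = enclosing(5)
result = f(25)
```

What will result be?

Step 1: enclosing(5) returns multiply closure with n = 5.
Step 2: f(25) computes 25 * 5 = 125.
Step 3: result = 125

The answer is 125.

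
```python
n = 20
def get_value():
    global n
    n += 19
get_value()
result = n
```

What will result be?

Step 1: n = 20 globally.
Step 2: get_value() modifies global n: n += 19 = 39.
Step 3: result = 39

The answer is 39.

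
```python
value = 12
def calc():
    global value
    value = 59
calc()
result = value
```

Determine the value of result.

Step 1: value = 12 globally.
Step 2: calc() declares global value and sets it to 59.
Step 3: After calc(), global value = 59. result = 59

The answer is 59.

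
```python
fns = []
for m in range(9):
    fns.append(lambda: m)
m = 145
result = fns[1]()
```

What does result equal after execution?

Step 1: Lambdas capture the variable m by reference, not by value.
Step 2: After the loop, m is reassigned to 145.
Step 3: fns[1]() looks up the current m = 145. result = 145

The answer is 145.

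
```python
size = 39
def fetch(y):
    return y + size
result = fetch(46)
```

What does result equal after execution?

Step 1: size = 39 is defined globally.
Step 2: fetch(46) uses parameter y = 46 and looks up size from global scope = 39.
Step 3: result = 46 + 39 = 85

The answer is 85.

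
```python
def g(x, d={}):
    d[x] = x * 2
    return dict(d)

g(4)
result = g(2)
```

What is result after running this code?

Step 1: Mutable default dict is shared across calls.
Step 2: First call adds 4: 8. Second call adds 2: 4.
Step 3: result = {4: 8, 2: 4}

The answer is {4: 8, 2: 4}.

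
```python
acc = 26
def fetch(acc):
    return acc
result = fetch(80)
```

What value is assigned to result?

Step 1: Global acc = 26.
Step 2: fetch(80) takes parameter acc = 80, which shadows the global.
Step 3: result = 80

The answer is 80.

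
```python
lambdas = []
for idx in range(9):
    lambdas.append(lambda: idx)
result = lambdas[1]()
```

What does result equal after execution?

Step 1: The loop creates 9 lambdas, all referencing the same variable idx.
Step 2: After the loop, idx = 8 (final value).
Step 3: lambdas[1]() looks up idx at call time and finds 8. This is the late binding gotcha. result = 8

The answer is 8.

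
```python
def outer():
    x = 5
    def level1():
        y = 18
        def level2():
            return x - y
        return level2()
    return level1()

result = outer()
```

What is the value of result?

Step 1: x = 5 in outer. y = 18 in level1.
Step 2: level2() reads x = 5 and y = 18 from enclosing scopes.
Step 3: result = 5 - 18 = -13

The answer is -13.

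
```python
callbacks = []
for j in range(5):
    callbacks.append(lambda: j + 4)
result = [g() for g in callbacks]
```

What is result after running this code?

Step 1: All lambdas capture j by reference. After the loop, j = 4.
Step 2: Each call returns 4 + 4 = 8.
Step 3: result = [8, 8, 8, 8, 8]

The answer is [8, 8, 8, 8, 8].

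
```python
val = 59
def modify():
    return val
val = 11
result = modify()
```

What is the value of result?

Step 1: val is first set to 59, then reassigned to 11.
Step 2: modify() is called after the reassignment, so it looks up the current global val = 11.
Step 3: result = 11

The answer is 11.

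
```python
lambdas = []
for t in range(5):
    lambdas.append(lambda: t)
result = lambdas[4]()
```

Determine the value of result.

Step 1: The loop creates 5 lambdas, all referencing the same variable t.
Step 2: After the loop, t = 4 (final value).
Step 3: lambdas[4]() looks up t at call time and finds 4. This is the late binding gotcha. result = 4

The answer is 4.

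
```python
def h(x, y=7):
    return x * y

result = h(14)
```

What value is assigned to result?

Step 1: h(14) uses default y = 7.
Step 2: Returns 14 * 7 = 98.
Step 3: result = 98

The answer is 98.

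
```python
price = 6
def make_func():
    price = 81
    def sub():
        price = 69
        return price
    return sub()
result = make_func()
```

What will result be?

Step 1: Three scopes define price: global (6), make_func (81), sub (69).
Step 2: sub() has its own local price = 69, which shadows both enclosing and global.
Step 3: result = 69 (local wins in LEGB)

The answer is 69.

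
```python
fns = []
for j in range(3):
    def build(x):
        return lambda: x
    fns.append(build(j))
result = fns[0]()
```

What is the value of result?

Step 1: build(j) creates a new scope capturing x = j at call time.
Step 2: fns[0] = build(0), so its lambda captures x = 0.
Step 3: result = 0 (closure factory fixes late binding)

The answer is 0.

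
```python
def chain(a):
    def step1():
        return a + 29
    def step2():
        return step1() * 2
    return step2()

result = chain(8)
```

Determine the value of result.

Step 1: chain(8) captures a = 8.
Step 2: step2() calls step1() which returns 8 + 29 = 37.
Step 3: step2() returns 37 * 2 = 74

The answer is 74.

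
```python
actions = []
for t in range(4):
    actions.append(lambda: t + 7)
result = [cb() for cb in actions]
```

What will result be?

Step 1: All lambdas capture t by reference. After the loop, t = 3.
Step 2: Each call returns 3 + 7 = 10.
Step 3: result = [10, 10, 10, 10]

The answer is [10, 10, 10, 10].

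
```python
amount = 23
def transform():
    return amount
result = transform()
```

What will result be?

Step 1: amount = 23 is defined in the global scope.
Step 2: transform() looks up amount. No local amount exists, so Python checks the global scope via LEGB rule and finds amount = 23.
Step 3: result = 23

The answer is 23.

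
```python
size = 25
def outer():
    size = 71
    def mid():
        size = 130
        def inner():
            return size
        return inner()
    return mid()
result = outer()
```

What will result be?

Step 1: Three levels of shadowing: global 25, outer 71, mid 130.
Step 2: inner() finds size = 130 in enclosing mid() scope.
Step 3: result = 130

The answer is 130.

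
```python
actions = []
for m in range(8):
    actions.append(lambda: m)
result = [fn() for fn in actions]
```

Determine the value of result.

Step 1: All 8 lambdas share the same variable m.
Step 2: After the loop, m = 7.
Step 3: Each call returns 7. result = [7, 7, 7, 7, 7, 7, 7, 7]

The answer is [7, 7, 7, 7, 7, 7, 7, 7].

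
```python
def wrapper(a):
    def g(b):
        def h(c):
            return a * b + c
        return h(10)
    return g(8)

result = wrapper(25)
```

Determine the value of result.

Step 1: a = 25, b = 8, c = 10.
Step 2: h() computes a * b + c = 25 * 8 + 10 = 210.
Step 3: result = 210

The answer is 210.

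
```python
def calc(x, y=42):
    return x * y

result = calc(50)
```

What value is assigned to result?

Step 1: calc(50) uses default y = 42.
Step 2: Returns 50 * 42 = 2100.
Step 3: result = 2100

The answer is 2100.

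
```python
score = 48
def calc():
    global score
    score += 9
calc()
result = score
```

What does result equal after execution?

Step 1: score = 48 globally.
Step 2: calc() modifies global score: score += 9 = 57.
Step 3: result = 57

The answer is 57.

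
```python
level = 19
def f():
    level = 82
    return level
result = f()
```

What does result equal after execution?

Step 1: Global level = 19.
Step 2: f() creates local level = 82, shadowing the global.
Step 3: Returns local level = 82. result = 82

The answer is 82.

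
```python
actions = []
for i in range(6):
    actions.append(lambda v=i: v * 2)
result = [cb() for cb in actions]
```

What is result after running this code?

Step 1: Default arg v=i captures i at each iteration.
Step 2: actions[k] has v defaulting to k, returns k * 2.
Step 3: result = [0, 2, 4, 6, 8, 10]

The answer is [0, 2, 4, 6, 8, 10].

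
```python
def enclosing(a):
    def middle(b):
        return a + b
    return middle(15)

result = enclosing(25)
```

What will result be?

Step 1: enclosing(25) passes a = 25.
Step 2: middle(15) has b = 15, reads a = 25 from enclosing.
Step 3: result = 25 + 15 = 40

The answer is 40.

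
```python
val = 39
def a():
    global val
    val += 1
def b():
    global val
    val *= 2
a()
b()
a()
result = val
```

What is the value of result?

Step 1: val = 39.
Step 2: a(): val = 39 + 1 = 40.
Step 3: b(): val = 40 * 2 = 80.
Step 4: a(): val = 80 + 1 = 81

The answer is 81.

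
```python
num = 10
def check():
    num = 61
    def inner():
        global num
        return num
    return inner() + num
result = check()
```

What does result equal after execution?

Step 1: Global num = 10. check() shadows with local num = 61.
Step 2: inner() uses global keyword, so inner() returns global num = 10.
Step 3: check() returns 10 + 61 = 71

The answer is 71.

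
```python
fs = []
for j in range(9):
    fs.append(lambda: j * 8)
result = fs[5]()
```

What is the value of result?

Step 1: All lambdas reference the same variable j (late binding).
Step 2: After the loop, j = 8. Every lambda returns j * 8.
Step 3: fs[5]() = 8 * 8 = 64

The answer is 64.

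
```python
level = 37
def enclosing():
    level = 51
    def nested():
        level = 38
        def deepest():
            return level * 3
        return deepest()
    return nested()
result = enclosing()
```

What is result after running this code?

Step 1: deepest() looks up level through LEGB: not local, finds level = 38 in enclosing nested().
Step 2: Returns 38 * 3 = 114.
Step 3: result = 114

The answer is 114.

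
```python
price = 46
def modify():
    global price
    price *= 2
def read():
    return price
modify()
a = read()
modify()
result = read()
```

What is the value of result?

Step 1: price = 46.
Step 2: First modify(): price = 46 * 2 = 92.
Step 3: Second modify(): price = 92 * 2 = 184.
Step 4: read() returns 184

The answer is 184.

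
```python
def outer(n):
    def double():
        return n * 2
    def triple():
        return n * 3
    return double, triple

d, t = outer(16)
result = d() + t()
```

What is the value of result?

Step 1: Both closures capture the same n = 16.
Step 2: d() = 16 * 2 = 32, t() = 16 * 3 = 48.
Step 3: result = 32 + 48 = 80

The answer is 80.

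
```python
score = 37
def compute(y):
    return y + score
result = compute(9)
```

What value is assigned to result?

Step 1: score = 37 is defined globally.
Step 2: compute(9) uses parameter y = 9 and looks up score from global scope = 37.
Step 3: result = 9 + 37 = 46

The answer is 46.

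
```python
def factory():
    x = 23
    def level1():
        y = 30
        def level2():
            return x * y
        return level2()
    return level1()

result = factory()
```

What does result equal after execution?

Step 1: x = 23 in factory. y = 30 in level1.
Step 2: level2() reads x = 23 and y = 30 from enclosing scopes.
Step 3: result = 23 * 30 = 690

The answer is 690.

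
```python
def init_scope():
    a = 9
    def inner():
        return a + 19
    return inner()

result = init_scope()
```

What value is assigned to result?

Step 1: init_scope() defines a = 9.
Step 2: inner() reads a = 9 from enclosing scope, returns 9 + 19 = 28.
Step 3: result = 28

The answer is 28.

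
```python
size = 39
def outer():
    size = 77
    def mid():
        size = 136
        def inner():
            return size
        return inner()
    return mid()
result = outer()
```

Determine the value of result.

Step 1: Three levels of shadowing: global 39, outer 77, mid 136.
Step 2: inner() finds size = 136 in enclosing mid() scope.
Step 3: result = 136

The answer is 136.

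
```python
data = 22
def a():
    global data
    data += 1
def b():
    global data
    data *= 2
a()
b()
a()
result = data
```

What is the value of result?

Step 1: data = 22.
Step 2: a(): data = 22 + 1 = 23.
Step 3: b(): data = 23 * 2 = 46.
Step 4: a(): data = 46 + 1 = 47

The answer is 47.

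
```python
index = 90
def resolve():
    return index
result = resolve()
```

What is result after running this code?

Step 1: index = 90 is defined in the global scope.
Step 2: resolve() looks up index. No local index exists, so Python checks the global scope via LEGB rule and finds index = 90.
Step 3: result = 90

The answer is 90.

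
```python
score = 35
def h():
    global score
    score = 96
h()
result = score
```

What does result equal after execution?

Step 1: score = 35 globally.
Step 2: h() declares global score and sets it to 96.
Step 3: After h(), global score = 96. result = 96

The answer is 96.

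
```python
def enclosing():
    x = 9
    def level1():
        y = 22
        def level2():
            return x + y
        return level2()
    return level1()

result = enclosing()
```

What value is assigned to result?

Step 1: x = 9 in enclosing. y = 22 in level1.
Step 2: level2() reads x = 9 and y = 22 from enclosing scopes.
Step 3: result = 9 + 22 = 31

The answer is 31.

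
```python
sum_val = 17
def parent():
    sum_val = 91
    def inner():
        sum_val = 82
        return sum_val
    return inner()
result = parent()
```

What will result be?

Step 1: Three scopes define sum_val: global (17), parent (91), inner (82).
Step 2: inner() has its own local sum_val = 82, which shadows both enclosing and global.
Step 3: result = 82 (local wins in LEGB)

The answer is 82.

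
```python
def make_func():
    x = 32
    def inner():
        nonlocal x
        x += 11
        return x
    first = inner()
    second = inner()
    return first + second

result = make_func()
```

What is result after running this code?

Step 1: x starts at 32.
Step 2: First call: x = 32 + 11 = 43, returns 43.
Step 3: Second call: x = 43 + 11 = 54, returns 54.
Step 4: result = 43 + 54 = 97

The answer is 97.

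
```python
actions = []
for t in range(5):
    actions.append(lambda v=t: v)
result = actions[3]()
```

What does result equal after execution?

Step 1: Default argument v=t captures t's value at each iteration.
Step 2: actions[3] captured v = 3 when t was 3.
Step 3: result = 3

The answer is 3.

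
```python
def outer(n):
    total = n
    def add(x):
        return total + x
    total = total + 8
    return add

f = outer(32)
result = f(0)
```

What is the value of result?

Step 1: outer(32) sets total = 32, then total = 32 + 8 = 40.
Step 2: Closures capture by reference, so add sees total = 40.
Step 3: f(0) returns 40 + 0 = 40

The answer is 40.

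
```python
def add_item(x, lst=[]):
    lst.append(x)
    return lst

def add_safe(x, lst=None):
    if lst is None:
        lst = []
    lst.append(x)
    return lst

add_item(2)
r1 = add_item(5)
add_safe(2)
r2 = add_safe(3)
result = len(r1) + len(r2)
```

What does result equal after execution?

Step 1: add_item shares mutable default: after 2 calls, lst = [2, 5], len = 2.
Step 2: add_safe creates fresh list each time: r2 = [3], len = 1.
Step 3: result = 2 + 1 = 3

The answer is 3.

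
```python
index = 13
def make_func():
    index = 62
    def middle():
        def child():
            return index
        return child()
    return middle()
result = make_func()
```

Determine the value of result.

Step 1: make_func() defines index = 62. middle() and child() have no local index.
Step 2: child() checks local (none), enclosing middle() (none), enclosing make_func() and finds index = 62.
Step 3: result = 62

The answer is 62.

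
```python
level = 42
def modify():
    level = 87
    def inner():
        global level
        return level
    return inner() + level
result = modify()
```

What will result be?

Step 1: Global level = 42. modify() shadows with local level = 87.
Step 2: inner() uses global keyword, so inner() returns global level = 42.
Step 3: modify() returns 42 + 87 = 129

The answer is 129.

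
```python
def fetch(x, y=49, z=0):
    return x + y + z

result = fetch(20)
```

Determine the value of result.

Step 1: fetch(20) uses defaults y = 49, z = 0.
Step 2: Returns 20 + 49 + 0 = 69.
Step 3: result = 69

The answer is 69.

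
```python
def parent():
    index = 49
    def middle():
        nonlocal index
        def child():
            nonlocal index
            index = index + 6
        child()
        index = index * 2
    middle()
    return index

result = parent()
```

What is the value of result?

Step 1: index = 49.
Step 2: child() adds 6: index = 49 + 6 = 55.
Step 3: middle() doubles: index = 55 * 2 = 110.
Step 4: result = 110

The answer is 110.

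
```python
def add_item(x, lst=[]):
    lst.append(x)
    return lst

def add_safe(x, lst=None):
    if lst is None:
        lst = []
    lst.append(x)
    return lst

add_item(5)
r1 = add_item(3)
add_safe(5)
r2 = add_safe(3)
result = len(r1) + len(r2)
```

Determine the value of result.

Step 1: add_item shares mutable default: after 2 calls, lst = [5, 3], len = 2.
Step 2: add_safe creates fresh list each time: r2 = [3], len = 1.
Step 3: result = 2 + 1 = 3

The answer is 3.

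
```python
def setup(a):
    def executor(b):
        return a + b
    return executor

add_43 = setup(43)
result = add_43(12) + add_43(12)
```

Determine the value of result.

Step 1: add_43 captures a = 43.
Step 2: add_43(12) = 43 + 12 = 55, called twice.
Step 3: result = 55 + 55 = 110

The answer is 110.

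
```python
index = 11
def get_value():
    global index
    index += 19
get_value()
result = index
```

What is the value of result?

Step 1: index = 11 globally.
Step 2: get_value() modifies global index: index += 19 = 30.
Step 3: result = 30

The answer is 30.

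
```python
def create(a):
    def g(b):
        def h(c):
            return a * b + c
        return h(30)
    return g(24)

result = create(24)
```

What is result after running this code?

Step 1: a = 24, b = 24, c = 30.
Step 2: h() computes a * b + c = 24 * 24 + 30 = 606.
Step 3: result = 606

The answer is 606.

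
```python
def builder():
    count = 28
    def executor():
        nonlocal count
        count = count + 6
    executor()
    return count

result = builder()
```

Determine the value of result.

Step 1: builder() sets count = 28.
Step 2: executor() uses nonlocal to modify count in builder's scope: count = 28 + 6 = 34.
Step 3: builder() returns the modified count = 34

The answer is 34.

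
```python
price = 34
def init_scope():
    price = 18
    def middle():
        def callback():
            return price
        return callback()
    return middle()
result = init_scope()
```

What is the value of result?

Step 1: init_scope() defines price = 18. middle() and callback() have no local price.
Step 2: callback() checks local (none), enclosing middle() (none), enclosing init_scope() and finds price = 18.
Step 3: result = 18

The answer is 18.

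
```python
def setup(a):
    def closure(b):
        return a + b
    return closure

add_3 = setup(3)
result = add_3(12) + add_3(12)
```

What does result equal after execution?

Step 1: add_3 captures a = 3.
Step 2: add_3(12) = 3 + 12 = 15, called twice.
Step 3: result = 15 + 15 = 30

The answer is 30.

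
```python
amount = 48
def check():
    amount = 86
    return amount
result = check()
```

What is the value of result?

Step 1: Global amount = 48.
Step 2: check() creates local amount = 86, shadowing the global.
Step 3: Returns local amount = 86. result = 86

The answer is 86.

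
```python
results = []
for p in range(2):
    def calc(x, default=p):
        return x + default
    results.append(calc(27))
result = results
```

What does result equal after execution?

Step 1: Default argument default=p is evaluated at function definition time.
Step 2: Each iteration creates calc with default = current p value.
Step 3: calc(27) returns 27 + default. results = [27, 28]

The answer is [27, 28].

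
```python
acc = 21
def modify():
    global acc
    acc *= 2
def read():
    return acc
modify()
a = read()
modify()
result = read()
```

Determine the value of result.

Step 1: acc = 21.
Step 2: First modify(): acc = 21 * 2 = 42.
Step 3: Second modify(): acc = 42 * 2 = 84.
Step 4: read() returns 84

The answer is 84.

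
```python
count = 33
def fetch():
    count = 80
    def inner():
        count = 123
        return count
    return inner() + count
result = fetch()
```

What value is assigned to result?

Step 1: fetch() has local count = 80. inner() has local count = 123.
Step 2: inner() returns its local count = 123.
Step 3: fetch() returns 123 + its own count (80) = 203

The answer is 203.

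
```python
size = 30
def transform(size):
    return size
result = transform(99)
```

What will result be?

Step 1: Global size = 30.
Step 2: transform(99) takes parameter size = 99, which shadows the global.
Step 3: result = 99

The answer is 99.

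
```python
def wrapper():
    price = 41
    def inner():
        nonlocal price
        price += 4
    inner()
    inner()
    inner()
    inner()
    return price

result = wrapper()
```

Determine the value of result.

Step 1: price starts at 41.
Step 2: inner() is called 4 times, each adding 4.
Step 3: price = 41 + 4 * 4 = 57

The answer is 57.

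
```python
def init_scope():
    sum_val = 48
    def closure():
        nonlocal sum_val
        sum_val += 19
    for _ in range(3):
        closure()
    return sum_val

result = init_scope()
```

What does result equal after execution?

Step 1: sum_val = 48.
Step 2: closure() is called 3 times in a loop, each adding 19 via nonlocal.
Step 3: sum_val = 48 + 19 * 3 = 105

The answer is 105.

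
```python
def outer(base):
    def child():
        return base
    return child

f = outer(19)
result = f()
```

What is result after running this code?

Step 1: outer(19) creates closure capturing base = 19.
Step 2: f() returns the captured base = 19.
Step 3: result = 19

The answer is 19.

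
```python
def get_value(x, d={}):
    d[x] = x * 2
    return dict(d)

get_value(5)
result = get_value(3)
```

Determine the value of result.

Step 1: Mutable default dict is shared across calls.
Step 2: First call adds 5: 10. Second call adds 3: 6.
Step 3: result = {5: 10, 3: 6}

The answer is {5: 10, 3: 6}.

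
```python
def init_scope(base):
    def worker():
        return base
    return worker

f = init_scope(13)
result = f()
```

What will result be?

Step 1: init_scope(13) creates closure capturing base = 13.
Step 2: f() returns the captured base = 13.
Step 3: result = 13

The answer is 13.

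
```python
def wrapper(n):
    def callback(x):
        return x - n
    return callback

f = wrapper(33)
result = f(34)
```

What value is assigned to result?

Step 1: wrapper(33) creates a closure capturing n = 33.
Step 2: f(34) computes 34 - 33 = 1.
Step 3: result = 1

The answer is 1.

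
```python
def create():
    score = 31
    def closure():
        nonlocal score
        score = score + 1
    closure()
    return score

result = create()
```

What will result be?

Step 1: create() sets score = 31.
Step 2: closure() uses nonlocal to modify score in create's scope: score = 31 + 1 = 32.
Step 3: create() returns the modified score = 32

The answer is 32.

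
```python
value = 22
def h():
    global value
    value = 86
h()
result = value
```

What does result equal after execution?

Step 1: value = 22 globally.
Step 2: h() declares global value and sets it to 86.
Step 3: After h(), global value = 86. result = 86

The answer is 86.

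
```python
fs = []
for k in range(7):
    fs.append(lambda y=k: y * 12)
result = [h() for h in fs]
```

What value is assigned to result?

Step 1: Default arg y=k captures k at each iteration.
Step 2: fs[k] has y defaulting to k, returns k * 12.
Step 3: result = [0, 12, 24, 36, 48, 60, 72]

The answer is [0, 12, 24, 36, 48, 60, 72].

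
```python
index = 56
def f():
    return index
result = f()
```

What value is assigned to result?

Step 1: index = 56 is defined in the global scope.
Step 2: f() looks up index. No local index exists, so Python checks the global scope via LEGB rule and finds index = 56.
Step 3: result = 56

The answer is 56.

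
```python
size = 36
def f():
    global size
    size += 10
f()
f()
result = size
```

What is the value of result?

Step 1: size = 36.
Step 2: First f(): size = 36 + 10 = 46.
Step 3: Second f(): size = 46 + 10 = 56. result = 56

The answer is 56.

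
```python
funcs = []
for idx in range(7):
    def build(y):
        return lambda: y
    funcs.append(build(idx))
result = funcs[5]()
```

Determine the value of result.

Step 1: build(idx) creates a new scope capturing y = idx at call time.
Step 2: funcs[5] = build(5), so its lambda captures y = 5.
Step 3: result = 5 (closure factory fixes late binding)

The answer is 5.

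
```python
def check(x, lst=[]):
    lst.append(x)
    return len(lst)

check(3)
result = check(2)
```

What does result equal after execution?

Step 1: Mutable default list persists between calls.
Step 2: First call: lst = [3], len = 1. Second call: lst = [3, 2], len = 2.
Step 3: result = 2

The answer is 2.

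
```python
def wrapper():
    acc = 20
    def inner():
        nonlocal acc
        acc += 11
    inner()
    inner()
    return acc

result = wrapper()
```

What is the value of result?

Step 1: acc starts at 20.
Step 2: inner() is called 2 times, each adding 11.
Step 3: acc = 20 + 11 * 2 = 42

The answer is 42.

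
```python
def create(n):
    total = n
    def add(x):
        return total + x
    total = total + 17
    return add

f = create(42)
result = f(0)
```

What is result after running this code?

Step 1: create(42) sets total = 42, then total = 42 + 17 = 59.
Step 2: Closures capture by reference, so add sees total = 59.
Step 3: f(0) returns 59 + 0 = 59

The answer is 59.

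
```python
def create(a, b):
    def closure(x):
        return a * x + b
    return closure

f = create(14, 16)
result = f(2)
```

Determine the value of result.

Step 1: create(14, 16) captures a = 14, b = 16.
Step 2: f(2) computes 14 * 2 + 16 = 44.
Step 3: result = 44

The answer is 44.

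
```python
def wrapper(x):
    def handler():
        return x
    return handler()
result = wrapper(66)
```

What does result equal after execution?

Step 1: wrapper(66) binds parameter x = 66.
Step 2: handler() looks up x in enclosing scope and finds the parameter x = 66.
Step 3: result = 66

The answer is 66.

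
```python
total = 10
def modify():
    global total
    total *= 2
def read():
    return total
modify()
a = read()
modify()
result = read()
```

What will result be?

Step 1: total = 10.
Step 2: First modify(): total = 10 * 2 = 20.
Step 3: Second modify(): total = 20 * 2 = 40.
Step 4: read() returns 40

The answer is 40.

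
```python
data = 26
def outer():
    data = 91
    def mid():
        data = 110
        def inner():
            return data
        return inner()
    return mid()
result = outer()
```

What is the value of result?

Step 1: Three levels of shadowing: global 26, outer 91, mid 110.
Step 2: inner() finds data = 110 in enclosing mid() scope.
Step 3: result = 110

The answer is 110.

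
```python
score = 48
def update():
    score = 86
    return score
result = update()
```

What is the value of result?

Step 1: Global score = 48.
Step 2: update() creates local score = 86, shadowing the global.
Step 3: Returns local score = 86. result = 86

The answer is 86.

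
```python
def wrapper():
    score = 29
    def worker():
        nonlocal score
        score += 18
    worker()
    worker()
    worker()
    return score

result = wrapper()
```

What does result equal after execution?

Step 1: score starts at 29.
Step 2: worker() is called 3 times, each adding 18.
Step 3: score = 29 + 18 * 3 = 83

The answer is 83.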